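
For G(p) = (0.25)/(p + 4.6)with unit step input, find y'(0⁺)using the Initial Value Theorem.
IVT: y'(0⁺) = lim_{p→∞} p²·Y(p) = lim_{p→∞} p·G(p).
deg(num) = 0, deg(den) = 1, relative degree = 1, so p·G(p) → (leading num)/(leading den) = 0.25/1 = 0.25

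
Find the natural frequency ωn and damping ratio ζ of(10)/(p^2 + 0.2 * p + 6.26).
Underdamped: complex pole -0.1 + 2.5j. ωn = |pole| = 2.502, ζ = -Re(pole)/ωn = 0.03997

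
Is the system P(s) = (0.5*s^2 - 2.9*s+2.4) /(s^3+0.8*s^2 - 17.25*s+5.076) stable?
Denominator: s^3 + 0.8*s^2 - 17.25*s + 5.076 = (s - 3.6)(s + 4.7)(s - 0.3). Poles: -4.7, 0.3, 3.6. All Re(p)<0: No (unstable)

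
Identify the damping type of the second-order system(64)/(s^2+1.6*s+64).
Standard form: ωn²/(s²+2ζωn·s+ωn²) gives ωn=8, ζ=0.1.
Underdamped (ζ = 0.1 < 1)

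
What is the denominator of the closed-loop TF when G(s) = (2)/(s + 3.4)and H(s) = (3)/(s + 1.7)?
Characteristic poly = G_den * H_den + G_num * H_num = (s^2 + 5.1*s + 5.78) + (6) = s^2 + 5.1*s + 11.78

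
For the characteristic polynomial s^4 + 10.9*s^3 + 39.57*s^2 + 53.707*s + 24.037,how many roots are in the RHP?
s^4 + 10.9*s^3 + 39.57*s^2 + 53.707*s + 24.037 = (s + 1.3)(s + 4.3)(s + 1)(s + 4.3). Poles: -1, -1.3, -4.3, -4.3. RHP poles (Re>0): 0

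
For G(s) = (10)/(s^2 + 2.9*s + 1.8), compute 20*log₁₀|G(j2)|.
Substitute s = j*2: G(j2) = -0.571726 - 1.50728j.
|G(j2)| = sqrt(Re² + Im²) = 1.612.
20*log₁₀(1.612) = 4.15 dB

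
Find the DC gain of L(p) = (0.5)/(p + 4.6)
DC gain = L(0) = num(0)/den(0) = 0.5/4.6 = 0.1087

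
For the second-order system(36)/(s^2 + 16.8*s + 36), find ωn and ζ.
Standard form: ωn²/(s²+2ζωn·s+ωn²).
const=36=ωn² → ωn=6, s coeff=16.8=2ζωn → ζ=1.4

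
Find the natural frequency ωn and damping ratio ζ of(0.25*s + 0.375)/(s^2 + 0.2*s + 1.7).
Underdamped: complex pole -0.1 + 1.3j. ωn = |pole| = 1.304, ζ = -Re(pole)/ωn = 0.0767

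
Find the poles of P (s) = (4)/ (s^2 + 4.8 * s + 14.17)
Set denominator = 0: s^2 + 4.8*s + 14.17 = 0 → Poles: -2.4 + 2.9j, -2.4 - 2.9j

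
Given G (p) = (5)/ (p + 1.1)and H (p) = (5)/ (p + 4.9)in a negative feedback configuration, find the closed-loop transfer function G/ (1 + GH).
Closed-loop T = G/(1+GH).
Numerator: G_num * H_den = 5*p + 24.5.
Denominator: G_den * H_den + G_num * H_num = (p^2 + 6*p + 5.39) + (25) = p^2 + 6*p + 30.39.
T(p) = (5*p + 24.5)/(p^2 + 6*p + 30.39)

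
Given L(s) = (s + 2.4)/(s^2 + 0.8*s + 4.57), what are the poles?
Set denominator = 0: s^2 + 0.8*s + 4.57 = 0 → Poles: -0.4 + 2.1j, -0.4 - 2.1j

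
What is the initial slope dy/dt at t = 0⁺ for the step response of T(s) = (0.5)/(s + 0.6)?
IVT: y'(0⁺) = lim_{s→∞} s²·Y(s) = lim_{s→∞} s·T(s).
deg(num) = 0, deg(den) = 1, relative degree = 1, so s·T(s) → (leading num)/(leading den) = 0.5/1 = 0.5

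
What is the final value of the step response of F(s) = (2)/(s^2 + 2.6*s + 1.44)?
FVT: lim_{t→∞} y(t) = lim_{s→0} s*Y(s) where Y(s) = F(s)/s.
= lim_{s→0} F(s) = F(0) = num(0)/den(0) = 2/1.44 = 1.389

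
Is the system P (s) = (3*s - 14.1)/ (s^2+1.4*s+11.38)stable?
Denominator: s^2 + 1.4*s + 11.38. Poles: -0.7 + 3.3j, -0.7 - 3.3j. All Re(p)<0: Yes (stable)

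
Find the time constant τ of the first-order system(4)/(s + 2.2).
First-order system: τ = -1/pole. Pole = -2.2. τ = -1/(-2.2) = 0.4545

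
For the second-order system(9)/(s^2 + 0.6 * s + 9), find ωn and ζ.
Standard form: ωn²/(s²+2ζωn·s+ωn²).
const=9=ωn² → ωn=3, s coeff=0.6=2ζωn → ζ=0.1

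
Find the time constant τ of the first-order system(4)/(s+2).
First-order system: τ = -1/pole. Pole = -2. τ = -1/(-2) = 0.5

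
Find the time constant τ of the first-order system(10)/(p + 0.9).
First-order system: τ = -1/pole. Pole = -0.9. τ = -1/(-0.9) = 1.111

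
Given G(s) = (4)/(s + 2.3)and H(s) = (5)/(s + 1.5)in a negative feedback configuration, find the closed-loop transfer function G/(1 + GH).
Closed-loop T = G/(1+GH).
Numerator: G_num * H_den = 4*s + 6.
Denominator: G_den * H_den + G_num * H_num = (s^2 + 3.8*s + 3.45) + (20) = s^2 + 3.8*s + 23.45.
T(s) = (4*s + 6)/(s^2 + 3.8*s + 23.45)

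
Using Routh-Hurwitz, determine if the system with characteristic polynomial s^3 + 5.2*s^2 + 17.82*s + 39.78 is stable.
Routh array:
s^3: [1, 17.82]; s^2: [5.2, 39.78]; s^1: [10.17]; s^0: [39.78]
First column: [1, 5.2, 10.17, 39.78]. Sign changes = 0.
Yes, stable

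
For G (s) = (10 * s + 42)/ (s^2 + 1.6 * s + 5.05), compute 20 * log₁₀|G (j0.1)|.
Substitute s = j*0.1: G(j0.1) = 8.33124 - 0.066071j.
|G(j0.1)| = sqrt(Re² + Im²) = 8.331.
20*log₁₀(8.331) = 18.41 dB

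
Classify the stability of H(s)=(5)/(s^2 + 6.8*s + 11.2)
Denominator: s^2 + 6.8*s + 11.2 = (s + 4)(s + 2.8). Poles: -2.8, -4. Stable (all poles in LHP)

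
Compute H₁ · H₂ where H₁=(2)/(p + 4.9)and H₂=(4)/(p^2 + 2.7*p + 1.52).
Series: H = H₁ · H₂ = (n₁·n₂)/(d₁·d₂).
Num: n₁·n₂ = 8. Den: d₁·d₂ = p^3 + 7.6*p^2 + 14.75*p + 7.448.
H(p) = (8)/(p^3 + 7.6*p^2 + 14.75*p + 7.448)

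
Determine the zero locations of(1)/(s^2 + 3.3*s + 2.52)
Numerator is a nonzero constant (1) → Zeros: none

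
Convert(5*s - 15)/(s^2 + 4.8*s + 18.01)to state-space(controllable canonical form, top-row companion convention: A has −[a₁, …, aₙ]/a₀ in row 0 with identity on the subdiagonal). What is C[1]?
Reachable canonical form: C = numerator coefficients (right-aligned, zero-padded to length n).
num = 5*s - 15, C = [[5, -15]].
C[1] = -15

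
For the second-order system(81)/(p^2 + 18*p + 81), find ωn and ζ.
Standard form: ωn²/(p²+2ζωn·p+ωn²).
const=81=ωn² → ωn=9, p coeff=18=2ζωn → ζ=1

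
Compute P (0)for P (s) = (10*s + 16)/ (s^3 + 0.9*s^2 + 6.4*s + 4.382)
DC gain = P(0) = num(0)/den(0) = 16/4.382 = 3.651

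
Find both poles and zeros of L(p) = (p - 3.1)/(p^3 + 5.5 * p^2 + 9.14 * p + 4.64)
Set denominator = 0: p^3 + 5.5*p^2 + 9.14*p + 4.64 = (p + 1.6)(p + 2.9)(p + 1) = 0 → Poles: -1, -1.6, -2.9
Set numerator = 0: p - 3.1 = 0 → Zeros: 3.1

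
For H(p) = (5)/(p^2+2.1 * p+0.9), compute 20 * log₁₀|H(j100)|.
Substitute p = j*100: H(j100) = -0.000499825 - 1.04973e-05j.
|H(j100)| = sqrt(Re² + Im²) = 0.0004999.
20*log₁₀(0.0004999) = -66.02 dB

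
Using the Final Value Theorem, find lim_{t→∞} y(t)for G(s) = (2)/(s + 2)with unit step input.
FVT: lim_{t→∞} y(t) = lim_{s→0} s*Y(s) where Y(s) = G(s)/s.
= lim_{s→0} G(s) = G(0) = num(0)/den(0) = 2/2 = 1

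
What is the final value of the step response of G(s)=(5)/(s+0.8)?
FVT: lim_{t→∞} y(t) = lim_{s→0} s*Y(s) where Y(s) = G(s)/s.
= lim_{s→0} G(s) = G(0) = num(0)/den(0) = 5/0.8 = 6.25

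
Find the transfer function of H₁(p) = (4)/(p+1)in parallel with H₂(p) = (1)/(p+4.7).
Parallel: H = H₁ + H₂ = (n₁·d₂ + n₂·d₁)/(d₁·d₂).
n₁·d₂ = 4*p + 18.8. n₂·d₁ = p + 1. Sum = 5*p + 19.8. d₁·d₂ = p^2 + 5.7*p + 4.7.
H(p) = (5*p + 19.8)/(p^2 + 5.7*p + 4.7)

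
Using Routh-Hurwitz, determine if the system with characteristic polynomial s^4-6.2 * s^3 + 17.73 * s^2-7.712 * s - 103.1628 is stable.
Routh array:
s^4: [1, 17.73, -103.1628]; s^3: [-6.2, -7.712]; s^2: [16.4861, -103.1628]; s^1: [-46.5088]; s^0: [-103.1628]
First column: [1, -6.2, 16.4861, -46.5088, -103.1628]. Sign changes = 3.
No, unstable (3 RHP root(s))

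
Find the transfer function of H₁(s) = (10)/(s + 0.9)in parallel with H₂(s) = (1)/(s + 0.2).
Parallel: H = H₁ + H₂ = (n₁·d₂ + n₂·d₁)/(d₁·d₂).
n₁·d₂ = 10*s + 2. n₂·d₁ = s + 0.9. Sum = 11*s + 2.9. d₁·d₂ = s^2 + 1.1*s + 0.18.
H(s) = (11*s + 2.9)/(s^2 + 1.1*s + 0.18)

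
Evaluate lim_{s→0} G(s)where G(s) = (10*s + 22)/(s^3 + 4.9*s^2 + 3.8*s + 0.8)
DC gain = G(0) = num(0)/den(0) = 22/0.8 = 27.5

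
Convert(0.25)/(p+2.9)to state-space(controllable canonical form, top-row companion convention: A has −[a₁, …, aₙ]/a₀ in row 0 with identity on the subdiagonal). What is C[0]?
Reachable canonical form: C = numerator coefficients (right-aligned, zero-padded to length n).
num = 0.25, C = [[0.25]].
C[0] = 0.25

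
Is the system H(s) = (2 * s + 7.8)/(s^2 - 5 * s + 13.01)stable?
Denominator: s^2 - 5*s + 13.01. Poles: 2.5 + 2.6j, 2.5 - 2.6j. All Re(p)<0: No (unstable)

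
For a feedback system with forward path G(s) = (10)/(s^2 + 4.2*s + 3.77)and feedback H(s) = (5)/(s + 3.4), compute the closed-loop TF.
Closed-loop T = G/(1+GH).
Numerator: G_num * H_den = 10*s + 34.
Denominator: G_den * H_den + G_num * H_num = (s^3 + 7.6*s^2 + 18.05*s + 12.818) + (50) = s^3 + 7.6*s^2 + 18.05*s + 62.818.
T(s) = (10*s + 34)/(s^3 + 7.6*s^2 + 18.05*s + 62.818)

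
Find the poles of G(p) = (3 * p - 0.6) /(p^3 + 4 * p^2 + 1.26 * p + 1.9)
Set denominator = 0: p^3 + 4*p^2 + 1.26*p + 1.9 = (p + 3.8)(p^2 + 0.2*p + 0.5) = 0 → Poles: -0.1 + 0.7j, -0.1 - 0.7j, -3.8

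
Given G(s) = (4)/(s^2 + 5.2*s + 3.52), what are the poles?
Set denominator = 0: s^2 + 5.2*s + 3.52 = (s + 4.4)(s + 0.8) = 0 → Poles: -0.8, -4.4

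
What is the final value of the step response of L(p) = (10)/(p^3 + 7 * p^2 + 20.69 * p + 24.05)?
FVT: lim_{t→∞} y(t) = lim_{p→0} p*Y(p) where Y(p) = L(p)/p.
= lim_{p→0} L(p) = L(0) = num(0)/den(0) = 10/24.05 = 0.4158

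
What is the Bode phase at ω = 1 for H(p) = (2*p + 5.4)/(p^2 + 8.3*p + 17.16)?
Substitute p = j*1: H(j1) = 0.314705 - 0.0378747j.
∠H(j1) = atan2(Im, Re) = atan2(-0.0378747, 0.314705) = -6.86°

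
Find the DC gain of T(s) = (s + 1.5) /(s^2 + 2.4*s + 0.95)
DC gain = T(0) = num(0)/den(0) = 1.5/0.95 = 1.579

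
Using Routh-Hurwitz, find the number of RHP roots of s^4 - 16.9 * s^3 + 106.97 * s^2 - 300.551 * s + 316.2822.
Routh array:
s^4: [1, 106.97, 316.2822]; s^3: [-16.9, -300.551]; s^2: [89.1859, 316.2822]; s^1: [-240.618]; s^0: [316.2822]
First column: [1, -16.9, 89.1859, -240.618, 316.2822]. Sign changes = RHP roots = 4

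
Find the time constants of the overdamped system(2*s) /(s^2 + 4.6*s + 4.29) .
Overdamped: real poles at -1.3, -3.3. τ = -1/pole → τ₁ = 0.7692, τ₂ = 0.303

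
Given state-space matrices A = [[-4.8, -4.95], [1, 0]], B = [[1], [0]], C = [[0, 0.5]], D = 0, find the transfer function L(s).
L(s) = C(sI - A)⁻¹B + D.
Characteristic polynomial det(sI - A) = s^2 + 4.8*s + 4.95.
Numerator from C·adj(sI-A)·B + D·det(sI-A) = 0.5.
L(s) = (0.5)/(s^2 + 4.8*s + 4.95)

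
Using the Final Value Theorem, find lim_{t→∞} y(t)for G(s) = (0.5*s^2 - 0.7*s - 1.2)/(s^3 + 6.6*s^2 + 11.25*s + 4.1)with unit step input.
FVT: lim_{t→∞} y(t) = lim_{s→0} s*Y(s) where Y(s) = G(s)/s.
= lim_{s→0} G(s) = G(0) = num(0)/den(0) = -1.2/4.1 = -0.2927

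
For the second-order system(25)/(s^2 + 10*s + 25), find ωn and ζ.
Standard form: ωn²/(s²+2ζωn·s+ωn²).
const=25=ωn² → ωn=5, s coeff=10=2ζωn → ζ=1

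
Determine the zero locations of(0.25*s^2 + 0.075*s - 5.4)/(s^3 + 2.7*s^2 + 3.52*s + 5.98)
Set numerator = 0: 0.25*s^2 + 0.075*s - 5.4 = 0.25*(s - 4.5)(s + 4.8) = 0 → Zeros: -4.8, 4.5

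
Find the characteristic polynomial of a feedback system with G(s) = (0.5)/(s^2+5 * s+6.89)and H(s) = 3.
Characteristic poly = G_den * H_den + G_num * H_num = (s^2 + 5*s + 6.89) + (1.5) = s^2 + 5*s + 8.39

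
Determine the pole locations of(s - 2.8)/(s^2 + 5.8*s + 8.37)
Set denominator = 0: s^2 + 5.8*s + 8.37 = (s + 3.1)(s + 2.7) = 0 → Poles: -2.7, -3.1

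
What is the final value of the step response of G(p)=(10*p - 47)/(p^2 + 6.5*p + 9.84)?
FVT: lim_{t→∞} y(t) = lim_{p→0} p*Y(p) where Y(p) = G(p)/p.
= lim_{p→0} G(p) = G(0) = num(0)/den(0) = -47/9.84 = -4.776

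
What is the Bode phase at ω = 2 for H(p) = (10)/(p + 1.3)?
Substitute p = j*2: H(j2) = 2.28471 - 3.51494j.
∠H(j2) = atan2(Im, Re) = atan2(-3.51494, 2.28471) = -56.98°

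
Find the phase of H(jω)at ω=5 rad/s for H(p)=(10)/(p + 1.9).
Substitute p = j*5: H(j5) = 0.664103 - 1.74764j.
∠H(j5) = atan2(Im, Re) = atan2(-1.74764, 0.664103) = -69.19°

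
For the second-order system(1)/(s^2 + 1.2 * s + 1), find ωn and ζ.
Standard form: ωn²/(s²+2ζωn·s+ωn²).
const=1=ωn² → ωn=1, s coeff=1.2=2ζωn → ζ=0.6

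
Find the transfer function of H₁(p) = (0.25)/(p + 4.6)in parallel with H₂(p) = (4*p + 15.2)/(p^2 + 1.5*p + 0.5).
Parallel: H = H₁ + H₂ = (n₁·d₂ + n₂·d₁)/(d₁·d₂).
n₁·d₂ = 0.25*p^2 + 0.375*p + 0.125. n₂·d₁ = 4*p^2 + 33.6*p + 69.92. Sum = 4.25*p^2 + 33.975*p + 70.045. d₁·d₂ = p^3 + 6.1*p^2 + 7.4*p + 2.3.
H(p) = (4.25*p^2 + 33.975*p + 70.045)/(p^3 + 6.1*p^2 + 7.4*p + 2.3)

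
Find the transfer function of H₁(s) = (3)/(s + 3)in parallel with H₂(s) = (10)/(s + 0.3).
Parallel: H = H₁ + H₂ = (n₁·d₂ + n₂·d₁)/(d₁·d₂).
n₁·d₂ = 3*s + 0.9. n₂·d₁ = 10*s + 30. Sum = 13*s + 30.9. d₁·d₂ = s^2 + 3.3*s + 0.9.
H(s) = (13*s + 30.9)/(s^2 + 3.3*s + 0.9)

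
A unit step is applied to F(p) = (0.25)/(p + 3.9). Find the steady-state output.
FVT: lim_{t→∞} y(t) = lim_{p→0} p*Y(p) where Y(p) = F(p)/p.
= lim_{p→0} F(p) = F(0) = num(0)/den(0) = 0.25/3.9 = 0.0641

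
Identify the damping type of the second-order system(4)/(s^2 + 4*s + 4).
Standard form: ωn²/(s²+2ζωn·s+ωn²) gives ωn=2, ζ=1.
Critically damped (ζ = 1)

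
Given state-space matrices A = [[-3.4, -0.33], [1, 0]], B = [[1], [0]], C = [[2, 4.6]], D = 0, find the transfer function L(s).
L(s) = C(sI - A)⁻¹B + D.
Characteristic polynomial det(sI - A) = s^2 + 3.4*s + 0.33.
Numerator from C·adj(sI-A)·B + D·det(sI-A) = 2*s + 4.6.
L(s) = (2*s + 4.6)/(s^2 + 3.4*s + 0.33)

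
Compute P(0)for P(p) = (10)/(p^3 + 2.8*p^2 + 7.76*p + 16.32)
DC gain = P(0) = num(0)/den(0) = 10/16.32 = 0.6127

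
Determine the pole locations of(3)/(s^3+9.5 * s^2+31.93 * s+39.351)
Set denominator = 0: s^3 + 9.5*s^2 + 31.93*s + 39.351 = (s + 3.9)(s^2 + 5.6*s + 10.09) = 0 → Poles: -2.8 + 1.5j, -2.8 - 1.5j, -3.9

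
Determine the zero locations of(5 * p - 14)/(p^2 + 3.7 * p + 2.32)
Set numerator = 0: 5*p - 14 = 0 → Zeros: 2.8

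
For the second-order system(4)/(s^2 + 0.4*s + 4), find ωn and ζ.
Standard form: ωn²/(s²+2ζωn·s+ωn²).
const=4=ωn² → ωn=2, s coeff=0.4=2ζωn → ζ=0.1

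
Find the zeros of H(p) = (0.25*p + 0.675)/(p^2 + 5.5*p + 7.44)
Set numerator = 0: 0.25*p + 0.675 = 0 → Zeros: -2.7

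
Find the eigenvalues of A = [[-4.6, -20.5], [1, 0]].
Eigenvalues solve det(λI - A) = 0.
Characteristic polynomial: λ^2 + 4.6*λ + 20.5 = 0.
Roots: -2.3 + 3.9j, -2.3 - 3.9j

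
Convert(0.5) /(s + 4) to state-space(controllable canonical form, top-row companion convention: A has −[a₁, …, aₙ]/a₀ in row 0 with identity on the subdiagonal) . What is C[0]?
Reachable canonical form: C = numerator coefficients (right-aligned, zero-padded to length n).
num = 0.5, C = [[0.5]].
C[0] = 0.5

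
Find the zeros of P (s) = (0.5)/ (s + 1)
Numerator is a nonzero constant (0.5) → Zeros: none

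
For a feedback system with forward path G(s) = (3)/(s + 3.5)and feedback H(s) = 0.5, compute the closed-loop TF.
Closed-loop T = G/(1+GH).
Numerator: G_num * H_den = 3.
Denominator: G_den * H_den + G_num * H_num = (s + 3.5) + (1.5) = s + 5.
T(s) = (3)/(s + 5)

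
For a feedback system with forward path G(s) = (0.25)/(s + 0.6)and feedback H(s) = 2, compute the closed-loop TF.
Closed-loop T = G/(1+GH).
Numerator: G_num * H_den = 0.25.
Denominator: G_den * H_den + G_num * H_num = (s + 0.6) + (0.5) = s + 1.1.
T(s) = (0.25)/(s + 1.1)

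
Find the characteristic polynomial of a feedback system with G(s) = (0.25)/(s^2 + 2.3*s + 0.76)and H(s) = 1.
Characteristic poly = G_den * H_den + G_num * H_num = (s^2 + 2.3*s + 0.76) + (0.25) = s^2 + 2.3*s + 1.01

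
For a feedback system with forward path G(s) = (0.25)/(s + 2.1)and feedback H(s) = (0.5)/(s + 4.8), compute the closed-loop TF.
Closed-loop T = G/(1+GH).
Numerator: G_num * H_den = 0.25*s + 1.2.
Denominator: G_den * H_den + G_num * H_num = (s^2 + 6.9*s + 10.08) + (0.125) = s^2 + 6.9*s + 10.205.
T(s) = (0.25*s + 1.2)/(s^2 + 6.9*s + 10.205)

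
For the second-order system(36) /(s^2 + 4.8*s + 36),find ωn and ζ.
Standard form: ωn²/(s²+2ζωn·s+ωn²).
const=36=ωn² → ωn=6, s coeff=4.8=2ζωn → ζ=0.4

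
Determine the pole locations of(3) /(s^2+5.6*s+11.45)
Set denominator = 0: s^2 + 5.6*s + 11.45 = 0 → Poles: -2.8 + 1.9j, -2.8 - 1.9j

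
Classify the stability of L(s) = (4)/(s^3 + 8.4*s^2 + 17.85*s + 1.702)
Denominator: s^3 + 8.4*s^2 + 17.85*s + 1.702 = (s + 4.6)(s + 0.1)(s + 3.7). Poles: -0.1, -3.7, -4.6. Stable (all poles in LHP)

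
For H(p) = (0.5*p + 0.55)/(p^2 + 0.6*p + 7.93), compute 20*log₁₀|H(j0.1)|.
Substitute p = j*0.1: H(j0.1) = 0.0694883 + 0.0057867j.
|H(j0.1)| = sqrt(Re² + Im²) = 0.06973.
20*log₁₀(0.06973) = -23.13 dB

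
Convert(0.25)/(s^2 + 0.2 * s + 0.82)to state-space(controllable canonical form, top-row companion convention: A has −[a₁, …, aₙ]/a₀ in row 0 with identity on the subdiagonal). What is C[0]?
Reachable canonical form: C = numerator coefficients (right-aligned, zero-padded to length n).
num = 0.25, C = [[0, 0.25]].
C[0] = 0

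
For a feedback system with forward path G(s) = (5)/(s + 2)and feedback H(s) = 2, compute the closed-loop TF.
Closed-loop T = G/(1+GH).
Numerator: G_num * H_den = 5.
Denominator: G_den * H_den + G_num * H_num = (s + 2) + (10) = s + 12.
T(s) = (5)/(s + 12)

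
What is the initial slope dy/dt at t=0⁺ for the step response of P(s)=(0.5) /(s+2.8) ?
IVT: y'(0⁺) = lim_{s→∞} s²·Y(s) = lim_{s→∞} s·P(s).
deg(num) = 0, deg(den) = 1, relative degree = 1, so s·P(s) → (leading num)/(leading den) = 0.5/1 = 0.5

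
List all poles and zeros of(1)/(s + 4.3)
Set denominator = 0: s + 4.3 = 0 → Poles: -4.3
Numerator is a nonzero constant (1) → Zeros: none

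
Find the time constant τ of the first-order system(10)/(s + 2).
First-order system: τ = -1/pole. Pole = -2. τ = -1/(-2) = 0.5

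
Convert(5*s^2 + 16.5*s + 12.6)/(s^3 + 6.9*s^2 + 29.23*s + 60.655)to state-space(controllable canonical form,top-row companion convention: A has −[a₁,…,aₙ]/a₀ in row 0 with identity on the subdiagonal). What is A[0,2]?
Reachable canonical form for den = s^3 + 6.9*s^2 + 29.23*s + 60.655: top row of A = -[a₁,a₂,...,aₙ]/a₀, ones on the subdiagonal, zeros elsewhere.
A = [[-6.9, -29.23, -60.655], [1, 0, 0], [0, 1, 0]].
A[0,2] = -60.655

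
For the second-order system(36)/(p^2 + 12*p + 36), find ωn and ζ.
Standard form: ωn²/(p²+2ζωn·p+ωn²).
const=36=ωn² → ωn=6, p coeff=12=2ζωn → ζ=1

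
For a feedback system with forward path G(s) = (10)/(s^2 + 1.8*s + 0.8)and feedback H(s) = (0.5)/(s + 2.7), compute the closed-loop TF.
Closed-loop T = G/(1+GH).
Numerator: G_num * H_den = 10*s + 27.
Denominator: G_den * H_den + G_num * H_num = (s^3 + 4.5*s^2 + 5.66*s + 2.16) + (5) = s^3 + 4.5*s^2 + 5.66*s + 7.16.
T(s) = (10*s + 27)/(s^3 + 4.5*s^2 + 5.66*s + 7.16)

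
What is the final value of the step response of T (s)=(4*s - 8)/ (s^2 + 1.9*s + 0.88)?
FVT: lim_{t→∞} y(t) = lim_{s→0} s*Y(s) where Y(s) = T(s)/s.
= lim_{s→0} T(s) = T(0) = num(0)/den(0) = -8/0.88 = -9.091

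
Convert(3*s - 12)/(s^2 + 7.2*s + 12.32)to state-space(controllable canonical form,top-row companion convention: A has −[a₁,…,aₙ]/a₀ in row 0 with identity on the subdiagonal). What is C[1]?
Reachable canonical form: C = numerator coefficients (right-aligned, zero-padded to length n).
num = 3*s - 12, C = [[3, -12]].
C[1] = -12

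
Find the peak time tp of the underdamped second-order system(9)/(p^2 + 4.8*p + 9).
Standard form: ωn²/(p²+2ζωn·p+ωn²) → ωn = 3, ζ = 0.8.
ωd = ωn·√(1-ζ²) = 3·√(1-0.8²) = 1.8.
tp = π/ωd = π/1.8 = 1.745 s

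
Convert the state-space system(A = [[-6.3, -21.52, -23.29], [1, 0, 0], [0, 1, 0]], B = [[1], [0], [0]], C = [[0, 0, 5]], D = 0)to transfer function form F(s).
F(s) = C(sI - A)⁻¹B + D.
Characteristic polynomial det(sI - A) = s^3 + 6.3*s^2 + 21.52*s + 23.29.
Numerator from C·adj(sI-A)·B + D·det(sI-A) = 5.
F(s) = (5)/(s^3 + 6.3*s^2 + 21.52*s + 23.29)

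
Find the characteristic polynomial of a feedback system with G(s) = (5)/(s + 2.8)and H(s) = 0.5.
Characteristic poly = G_den * H_den + G_num * H_num = (s + 2.8) + (2.5) = s + 5.3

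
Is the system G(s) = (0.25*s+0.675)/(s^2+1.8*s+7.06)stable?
Denominator: s^2 + 1.8*s + 7.06. Poles: -0.9 + 2.5j, -0.9 - 2.5j. All Re(p)<0: Yes (stable)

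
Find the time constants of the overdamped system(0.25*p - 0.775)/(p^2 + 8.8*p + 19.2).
Overdamped: real poles at -4, -4.8. τ = -1/pole → τ₁ = 0.25, τ₂ = 0.2083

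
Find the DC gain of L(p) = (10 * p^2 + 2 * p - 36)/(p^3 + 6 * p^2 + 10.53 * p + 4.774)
DC gain = L(0) = num(0)/den(0) = -36/4.774 = -7.541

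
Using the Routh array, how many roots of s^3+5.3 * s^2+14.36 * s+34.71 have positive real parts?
Routh array:
s^3: [1, 14.36]; s^2: [5.3, 34.71]; s^1: [7.81094]; s^0: [34.71]
First column: [1, 5.3, 7.81094, 34.71]. Sign changes = RHP roots = 0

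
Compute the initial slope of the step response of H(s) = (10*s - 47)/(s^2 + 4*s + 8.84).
IVT: y'(0⁺) = lim_{s→∞} s²·Y(s) = lim_{s→∞} s·H(s).
deg(num) = 1, deg(den) = 2, relative degree = 1, so s·H(s) → (leading num)/(leading den) = 10/1 = 10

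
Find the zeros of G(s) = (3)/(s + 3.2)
Numerator is a nonzero constant (3) → Zeros: none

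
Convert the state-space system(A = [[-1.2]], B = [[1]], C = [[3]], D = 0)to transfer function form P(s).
P(s) = C(sI - A)⁻¹B + D.
Characteristic polynomial det(sI - A) = s + 1.2.
Numerator from C·adj(sI-A)·B + D·det(sI-A) = 3.
P(s) = (3)/(s + 1.2)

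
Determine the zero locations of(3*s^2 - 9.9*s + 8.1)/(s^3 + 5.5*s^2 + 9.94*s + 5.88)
Set numerator = 0: 3*s^2 - 9.9*s + 8.1 = 3*(s - 1.5)(s - 1.8) = 0 → Zeros: 1.5, 1.8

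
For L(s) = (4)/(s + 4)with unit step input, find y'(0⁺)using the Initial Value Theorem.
IVT: y'(0⁺) = lim_{s→∞} s²·Y(s) = lim_{s→∞} s·L(s).
deg(num) = 0, deg(den) = 1, relative degree = 1, so s·L(s) → (leading num)/(leading den) = 4/1 = 4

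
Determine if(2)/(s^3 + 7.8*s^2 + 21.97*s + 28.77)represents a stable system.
Denominator: s^3 + 7.8*s^2 + 21.97*s + 28.77 = (s + 4.2)(s^2 + 3.6*s + 6.85). Poles: -1.8 + 1.9j, -1.8 - 1.9j, -4.2. All Re(p)<0: Yes (stable)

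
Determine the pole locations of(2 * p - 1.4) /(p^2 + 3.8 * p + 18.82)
Set denominator = 0: p^2 + 3.8*p + 18.82 = 0 → Poles: -1.9 + 3.9j, -1.9 - 3.9j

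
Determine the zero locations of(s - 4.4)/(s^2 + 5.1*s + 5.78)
Set numerator = 0: s - 4.4 = 0 → Zeros: 4.4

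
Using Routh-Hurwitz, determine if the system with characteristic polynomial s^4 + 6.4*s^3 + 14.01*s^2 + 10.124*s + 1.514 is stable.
Routh array:
s^4: [1, 14.01, 1.514]; s^3: [6.4, 10.124]; s^2: [12.4281, 1.514]; s^1: [9.34435]; s^0: [1.514]
First column: [1, 6.4, 12.4281, 9.34435, 1.514]. Sign changes = 0.
Yes, stable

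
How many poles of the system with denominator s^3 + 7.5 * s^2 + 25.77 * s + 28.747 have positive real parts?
s^3 + 7.5*s^2 + 25.77*s + 28.747 = (s + 1.9)(s^2 + 5.6*s + 15.13). Poles: -1.9, -2.8 + 2.7j, -2.8 - 2.7j. RHP poles (Re>0): 0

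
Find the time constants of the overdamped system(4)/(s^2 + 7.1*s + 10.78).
Overdamped: real poles at -2.2, -4.9. τ = -1/pole → τ₁ = 0.4545, τ₂ = 0.2041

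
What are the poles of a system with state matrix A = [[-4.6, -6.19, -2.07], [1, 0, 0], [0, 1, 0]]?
Eigenvalues solve det(λI - A) = 0.
Characteristic polynomial: λ^3 + 4.6*λ^2 + 6.19*λ + 2.07 = 0.
Factor: (λ + 2.3)(λ + 1.8)(λ + 0.5) = 0.
Roots: -0.5, -1.8, -2.3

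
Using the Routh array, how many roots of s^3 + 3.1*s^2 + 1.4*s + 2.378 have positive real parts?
Routh array:
s^3: [1, 1.4]; s^2: [3.1, 2.378]; s^1: [0.632903]; s^0: [2.378]
First column: [1, 3.1, 0.632903, 2.378]. Sign changes = RHP roots = 0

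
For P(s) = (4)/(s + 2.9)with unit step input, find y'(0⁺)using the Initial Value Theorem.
IVT: y'(0⁺) = lim_{s→∞} s²·Y(s) = lim_{s→∞} s·P(s).
deg(num) = 0, deg(den) = 1, relative degree = 1, so s·P(s) → (leading num)/(leading den) = 4/1 = 4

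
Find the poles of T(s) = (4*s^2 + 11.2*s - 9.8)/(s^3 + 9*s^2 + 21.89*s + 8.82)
Set denominator = 0: s^3 + 9*s^2 + 21.89*s + 8.82 = (s + 4.9)(s + 3.6)(s + 0.5) = 0 → Poles: -0.5, -3.6, -4.9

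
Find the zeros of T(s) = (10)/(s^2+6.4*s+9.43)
Numerator is a nonzero constant (10) → Zeros: none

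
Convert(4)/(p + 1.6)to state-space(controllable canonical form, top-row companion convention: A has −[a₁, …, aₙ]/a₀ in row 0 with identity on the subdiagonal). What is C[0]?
Reachable canonical form: C = numerator coefficients (right-aligned, zero-padded to length n).
num = 4, C = [[4]].
C[0] = 4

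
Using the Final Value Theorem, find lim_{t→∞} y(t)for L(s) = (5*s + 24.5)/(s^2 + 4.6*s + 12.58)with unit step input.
FVT: lim_{t→∞} y(t) = lim_{s→0} s*Y(s) where Y(s) = L(s)/s.
= lim_{s→0} L(s) = L(0) = num(0)/den(0) = 24.5/12.58 = 1.948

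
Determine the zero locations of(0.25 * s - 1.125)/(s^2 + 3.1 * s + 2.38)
Set numerator = 0: 0.25*s - 1.125 = 0 → Zeros: 4.5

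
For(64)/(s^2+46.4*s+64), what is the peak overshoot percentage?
Standard form: ωn²/(s²+2ζωn·s+ωn²) → ωn = 8, ζ = 2.9.
ζ ≥ 1, so the response is non-oscillatory: peak overshoot = 0%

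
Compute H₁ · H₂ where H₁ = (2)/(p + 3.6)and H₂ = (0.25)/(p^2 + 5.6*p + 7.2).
Series: H = H₁ · H₂ = (n₁·n₂)/(d₁·d₂).
Num: n₁·n₂ = 0.5. Den: d₁·d₂ = p^3 + 9.2*p^2 + 27.36*p + 25.92.
H(p) = (0.5)/(p^3 + 9.2*p^2 + 27.36*p + 25.92)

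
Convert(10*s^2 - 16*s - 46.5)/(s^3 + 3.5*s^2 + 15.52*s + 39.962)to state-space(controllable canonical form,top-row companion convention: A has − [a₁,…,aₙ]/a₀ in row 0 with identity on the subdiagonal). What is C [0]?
Reachable canonical form: C = numerator coefficients (right-aligned, zero-padded to length n).
num = 10*s^2 - 16*s - 46.5, C = [[10, -16, -46.5]].
C[0] = 10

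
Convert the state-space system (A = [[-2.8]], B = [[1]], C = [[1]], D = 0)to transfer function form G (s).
G(s) = C(sI - A)⁻¹B + D.
Characteristic polynomial det(sI - A) = s + 2.8.
Numerator from C·adj(sI-A)·B + D·det(sI-A) = 1.
G(s) = (1)/(s + 2.8)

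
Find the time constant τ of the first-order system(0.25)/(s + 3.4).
First-order system: τ = -1/pole. Pole = -3.4. τ = -1/(-3.4) = 0.2941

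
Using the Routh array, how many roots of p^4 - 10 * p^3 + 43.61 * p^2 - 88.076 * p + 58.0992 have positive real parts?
Routh array:
p^4: [1, 43.61, 58.0992]; p^3: [-10, -88.076]; p^2: [34.8024, 58.0992]; p^1: [-71.382]; p^0: [58.0992]
First column: [1, -10, 34.8024, -71.382, 58.0992]. Sign changes = RHP roots = 4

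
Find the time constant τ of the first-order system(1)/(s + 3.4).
First-order system: τ = -1/pole. Pole = -3.4. τ = -1/(-3.4) = 0.2941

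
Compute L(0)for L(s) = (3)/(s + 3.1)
DC gain = L(0) = num(0)/den(0) = 3/3.1 = 0.9677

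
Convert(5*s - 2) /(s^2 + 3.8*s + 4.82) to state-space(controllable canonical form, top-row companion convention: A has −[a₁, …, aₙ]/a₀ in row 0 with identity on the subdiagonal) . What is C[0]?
Reachable canonical form: C = numerator coefficients (right-aligned, zero-padded to length n).
num = 5*s - 2, C = [[5, -2]].
C[0] = 5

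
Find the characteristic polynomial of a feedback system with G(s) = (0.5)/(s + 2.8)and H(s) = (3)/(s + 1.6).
Characteristic poly = G_den * H_den + G_num * H_num = (s^2 + 4.4*s + 4.48) + (1.5) = s^2 + 4.4*s + 5.98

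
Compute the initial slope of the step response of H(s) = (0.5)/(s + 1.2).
IVT: y'(0⁺) = lim_{s→∞} s²·Y(s) = lim_{s→∞} s·H(s).
deg(num) = 0, deg(den) = 1, relative degree = 1, so s·H(s) → (leading num)/(leading den) = 0.5/1 = 0.5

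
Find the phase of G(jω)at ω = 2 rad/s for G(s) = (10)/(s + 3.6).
Substitute s = j*2: G(j2) = 2.12264 - 1.17925j.
∠G(j2) = atan2(Im, Re) = atan2(-1.17925, 2.12264) = -29.05°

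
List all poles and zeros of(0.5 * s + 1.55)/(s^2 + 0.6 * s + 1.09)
Set denominator = 0: s^2 + 0.6*s + 1.09 = 0 → Poles: -0.3 + 1j, -0.3 - 1j
Set numerator = 0: 0.5*s + 1.55 = 0 → Zeros: -3.1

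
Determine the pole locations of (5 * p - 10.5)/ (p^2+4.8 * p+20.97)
Set denominator = 0: p^2 + 4.8*p + 20.97 = 0 → Poles: -2.4 + 3.9j, -2.4 - 3.9j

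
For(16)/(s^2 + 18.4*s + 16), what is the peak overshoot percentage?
Standard form: ωn²/(s²+2ζωn·s+ωn²) → ωn = 4, ζ = 2.3.
ζ ≥ 1, so the response is non-oscillatory: peak overshoot = 0%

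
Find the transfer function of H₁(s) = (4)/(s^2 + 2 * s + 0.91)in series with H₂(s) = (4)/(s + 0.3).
Series: H = H₁ · H₂ = (n₁·n₂)/(d₁·d₂).
Num: n₁·n₂ = 16. Den: d₁·d₂ = s^3 + 2.3*s^2 + 1.51*s + 0.273.
H(s) = (16)/(s^3 + 2.3*s^2 + 1.51*s + 0.273)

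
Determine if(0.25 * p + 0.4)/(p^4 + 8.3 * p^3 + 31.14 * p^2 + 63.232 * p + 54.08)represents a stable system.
Denominator: p^4 + 8.3*p^3 + 31.14*p^2 + 63.232*p + 54.08 = (p + 2.5)(p + 2.6)(p^2 + 3.2*p + 8.32). Poles: -1.6 + 2.4j, -1.6 - 2.4j, -2.5, -2.6. All Re(p)<0: Yes (stable)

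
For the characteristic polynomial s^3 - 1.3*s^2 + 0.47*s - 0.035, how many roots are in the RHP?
s^3 - 1.3*s^2 + 0.47*s - 0.035 = (s - 0.7)(s - 0.5)(s - 0.1). Poles: 0.1, 0.5, 0.7. RHP poles (Re>0): 3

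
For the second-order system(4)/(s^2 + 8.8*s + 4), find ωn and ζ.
Standard form: ωn²/(s²+2ζωn·s+ωn²).
const=4=ωn² → ωn=2, s coeff=8.8=2ζωn → ζ=2.2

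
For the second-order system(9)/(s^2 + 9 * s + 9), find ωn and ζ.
Standard form: ωn²/(s²+2ζωn·s+ωn²).
const=9=ωn² → ωn=3, s coeff=9=2ζωn → ζ=1.5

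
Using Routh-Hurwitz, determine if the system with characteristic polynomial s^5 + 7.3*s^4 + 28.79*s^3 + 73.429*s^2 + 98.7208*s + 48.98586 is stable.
Routh array:
s^5: [1, 28.79, 98.7208]; s^4: [7.3, 73.429, 48.98586]; s^3: [18.7312, 92.0104]; s^2: [37.5704, 48.98586]; s^1: [67.5878]; s^0: [48.98586]
First column: [1, 7.3, 18.7312, 37.5704, 67.5878, 48.98586]. Sign changes = 0.
Yes, stable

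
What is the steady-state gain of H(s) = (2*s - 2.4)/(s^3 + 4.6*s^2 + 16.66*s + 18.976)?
DC gain = H(0) = num(0)/den(0) = -2.4/18.976 = -0.1265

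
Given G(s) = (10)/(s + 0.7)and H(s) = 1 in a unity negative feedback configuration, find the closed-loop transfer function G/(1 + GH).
Closed-loop T = G/(1+GH).
Numerator: G_num * H_den = 10.
Denominator: G_den * H_den + G_num * H_num = (s + 0.7) + (10) = s + 10.7.
T(s) = (10)/(s + 10.7)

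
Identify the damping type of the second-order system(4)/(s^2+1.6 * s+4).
Standard form: ωn²/(s²+2ζωn·s+ωn²) gives ωn=2, ζ=0.4.
Underdamped (ζ = 0.4 < 1)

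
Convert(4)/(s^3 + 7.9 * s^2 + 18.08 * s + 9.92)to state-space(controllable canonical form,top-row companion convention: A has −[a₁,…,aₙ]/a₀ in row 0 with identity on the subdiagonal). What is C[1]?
Reachable canonical form: C = numerator coefficients (right-aligned, zero-padded to length n).
num = 4, C = [[0, 0, 4]].
C[1] = 0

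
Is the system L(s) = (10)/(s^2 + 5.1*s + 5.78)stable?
Denominator: s^2 + 5.1*s + 5.78 = (s + 1.7)(s + 3.4). Poles: -1.7, -3.4. All Re(p)<0: Yes (stable)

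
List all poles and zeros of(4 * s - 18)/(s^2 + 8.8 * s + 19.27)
Set denominator = 0: s^2 + 8.8*s + 19.27 = (s + 4.1)(s + 4.7) = 0 → Poles: -4.1, -4.7
Set numerator = 0: 4*s - 18 = 0 → Zeros: 4.5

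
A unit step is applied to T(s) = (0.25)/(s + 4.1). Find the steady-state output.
FVT: lim_{t→∞} y(t) = lim_{s→0} s*Y(s) where Y(s) = T(s)/s.
= lim_{s→0} T(s) = T(0) = num(0)/den(0) = 0.25/4.1 = 0.06098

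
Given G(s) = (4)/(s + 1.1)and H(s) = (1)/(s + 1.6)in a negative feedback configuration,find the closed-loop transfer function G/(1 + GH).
Closed-loop T = G/(1+GH).
Numerator: G_num * H_den = 4*s + 6.4.
Denominator: G_den * H_den + G_num * H_num = (s^2 + 2.7*s + 1.76) + (4) = s^2 + 2.7*s + 5.76.
T(s) = (4*s + 6.4)/(s^2 + 2.7*s + 5.76)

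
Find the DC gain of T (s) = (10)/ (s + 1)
DC gain = T(0) = num(0)/den(0) = 10/1 = 10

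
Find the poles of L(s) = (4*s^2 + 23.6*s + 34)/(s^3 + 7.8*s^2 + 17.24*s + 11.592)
Set denominator = 0: s^3 + 7.8*s^2 + 17.24*s + 11.592 = (s + 1.4)(s + 1.8)(s + 4.6) = 0 → Poles: -1.4, -1.8, -4.6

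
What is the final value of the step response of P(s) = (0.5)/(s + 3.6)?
FVT: lim_{t→∞} y(t) = lim_{s→0} s*Y(s) where Y(s) = P(s)/s.
= lim_{s→0} P(s) = P(0) = num(0)/den(0) = 0.5/3.6 = 0.1389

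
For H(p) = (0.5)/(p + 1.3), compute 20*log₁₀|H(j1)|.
Substitute p = j*1: H(j1) = 0.241636 - 0.185874j.
|H(j1)| = sqrt(Re² + Im²) = 0.3049.
20*log₁₀(0.3049) = -10.32 dB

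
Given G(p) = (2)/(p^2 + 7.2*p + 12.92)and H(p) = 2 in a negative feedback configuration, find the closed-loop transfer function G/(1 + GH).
Closed-loop T = G/(1+GH).
Numerator: G_num * H_den = 2.
Denominator: G_den * H_den + G_num * H_num = (p^2 + 7.2*p + 12.92) + (4) = p^2 + 7.2*p + 16.92.
T(p) = (2)/(p^2 + 7.2*p + 16.92)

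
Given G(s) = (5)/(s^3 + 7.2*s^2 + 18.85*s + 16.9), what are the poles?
Set denominator = 0: s^3 + 7.2*s^2 + 18.85*s + 16.9 = (s + 2)(s^2 + 5.2*s + 8.45) = 0 → Poles: -2, -2.6 + 1.3j, -2.6 - 1.3j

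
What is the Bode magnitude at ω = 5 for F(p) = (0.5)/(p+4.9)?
Substitute p = j*5: F(j5) = 0.0499898 - 0.05101j.
|F(j5)| = sqrt(Re² + Im²) = 0.07142.
20*log₁₀(0.07142) = -22.92 dB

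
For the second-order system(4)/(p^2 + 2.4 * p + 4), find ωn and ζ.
Standard form: ωn²/(p²+2ζωn·p+ωn²).
const=4=ωn² → ωn=2, p coeff=2.4=2ζωn → ζ=0.6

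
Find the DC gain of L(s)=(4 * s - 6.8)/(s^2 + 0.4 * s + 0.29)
DC gain = L(0) = num(0)/den(0) = -6.8/0.29 = -23.45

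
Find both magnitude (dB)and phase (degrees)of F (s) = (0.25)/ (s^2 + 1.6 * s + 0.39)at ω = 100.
Substitute s = j*100: F(j100) = -2.49946e-05 - 3.99929e-07j.
|F| = 20*log₁₀(sqrt(Re²+Im²)) = -92.04 dB.
∠F = atan2(Im, Re) = -179.08°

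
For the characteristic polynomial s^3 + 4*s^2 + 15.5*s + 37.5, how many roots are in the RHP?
s^3 + 4*s^2 + 15.5*s + 37.5 = (s + 3)(s^2 + s + 12.5). Poles: -0.5 + 3.5j, -0.5 - 3.5j, -3. RHP poles (Re>0): 0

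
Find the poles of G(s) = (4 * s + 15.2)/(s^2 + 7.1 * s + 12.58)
Set denominator = 0: s^2 + 7.1*s + 12.58 = (s + 3.7)(s + 3.4) = 0 → Poles: -3.4, -3.7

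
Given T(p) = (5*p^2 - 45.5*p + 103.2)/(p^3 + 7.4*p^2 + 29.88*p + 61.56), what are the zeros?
Set numerator = 0: 5*p^2 - 45.5*p + 103.2 = 5*(p - 4.3)(p - 4.8) = 0 → Zeros: 4.3, 4.8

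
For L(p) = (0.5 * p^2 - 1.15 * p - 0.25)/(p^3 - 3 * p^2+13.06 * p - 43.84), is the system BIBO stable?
Denominator: p^3 - 3*p^2 + 13.06*p - 43.84 = (p - 3.2)(p^2 + 0.2*p + 13.7). Poles: -0.1 + 3.7j, -0.1 - 3.7j, 3.2. All Re(p)<0: No (unstable)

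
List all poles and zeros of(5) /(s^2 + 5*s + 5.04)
Set denominator = 0: s^2 + 5*s + 5.04 = (s + 3.6)(s + 1.4) = 0 → Poles: -1.4, -3.6
Numerator is a nonzero constant (5) → Zeros: none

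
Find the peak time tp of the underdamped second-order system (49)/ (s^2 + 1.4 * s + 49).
Standard form: ωn²/(s²+2ζωn·s+ωn²) → ωn = 7, ζ = 0.1.
ωd = ωn·√(1-ζ²) = 7·√(1-0.1²) = 6.965.
tp = π/ωd = π/6.965 = 0.4511 s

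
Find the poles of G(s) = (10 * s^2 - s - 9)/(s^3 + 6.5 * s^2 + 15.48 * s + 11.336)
Set denominator = 0: s^3 + 6.5*s^2 + 15.48*s + 11.336 = (s + 1.3)(s^2 + 5.2*s + 8.72) = 0 → Poles: -1.3, -2.6 + 1.4j, -2.6 - 1.4j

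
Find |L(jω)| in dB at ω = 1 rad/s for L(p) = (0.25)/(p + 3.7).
Substitute p = j*1: L(j1) = 0.062968 - 0.0170184j.
|L(j1)| = sqrt(Re² + Im²) = 0.06523.
20*log₁₀(0.06523) = -23.71 dB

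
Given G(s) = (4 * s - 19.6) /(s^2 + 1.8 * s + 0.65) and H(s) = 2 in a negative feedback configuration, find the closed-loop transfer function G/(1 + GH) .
Closed-loop T = G/(1+GH).
Numerator: G_num * H_den = 4*s - 19.6.
Denominator: G_den * H_den + G_num * H_num = (s^2 + 1.8*s + 0.65) + (8*s - 39.2) = s^2 + 9.8*s - 38.55.
T(s) = (4*s - 19.6)/(s^2 + 9.8*s - 38.55)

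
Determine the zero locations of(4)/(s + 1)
Numerator is a nonzero constant (4) → Zeros: none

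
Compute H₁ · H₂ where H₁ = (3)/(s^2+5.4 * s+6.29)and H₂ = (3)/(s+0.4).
Series: H = H₁ · H₂ = (n₁·n₂)/(d₁·d₂).
Num: n₁·n₂ = 9. Den: d₁·d₂ = s^3 + 5.8*s^2 + 8.45*s + 2.516.
H(s) = (9)/(s^3 + 5.8*s^2 + 8.45*s + 2.516)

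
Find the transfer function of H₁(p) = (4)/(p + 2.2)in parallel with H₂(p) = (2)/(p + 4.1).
Parallel: H = H₁ + H₂ = (n₁·d₂ + n₂·d₁)/(d₁·d₂).
n₁·d₂ = 4*p + 16.4. n₂·d₁ = 2*p + 4.4. Sum = 6*p + 20.8. d₁·d₂ = p^2 + 6.3*p + 9.02.
H(p) = (6*p + 20.8)/(p^2 + 6.3*p + 9.02)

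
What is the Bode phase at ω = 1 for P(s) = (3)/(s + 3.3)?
Substitute s = j*1: P(j1) = 0.832632 - 0.252313j.
∠P(j1) = atan2(Im, Re) = atan2(-0.252313, 0.832632) = -16.86°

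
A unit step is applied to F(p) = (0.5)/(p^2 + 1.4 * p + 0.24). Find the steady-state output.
FVT: lim_{t→∞} y(t) = lim_{p→0} p*Y(p) where Y(p) = F(p)/p.
= lim_{p→0} F(p) = F(0) = num(0)/den(0) = 0.5/0.24 = 2.083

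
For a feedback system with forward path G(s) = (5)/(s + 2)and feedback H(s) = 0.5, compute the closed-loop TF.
Closed-loop T = G/(1+GH).
Numerator: G_num * H_den = 5.
Denominator: G_den * H_den + G_num * H_num = (s + 2) + (2.5) = s + 4.5.
T(s) = (5)/(s + 4.5)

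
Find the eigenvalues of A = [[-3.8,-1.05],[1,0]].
Eigenvalues solve det(λI - A) = 0.
Characteristic polynomial: λ^2 + 3.8*λ + 1.05 = 0.
Factor: (λ + 3.5)(λ + 0.3) = 0.
Roots: -0.3, -3.5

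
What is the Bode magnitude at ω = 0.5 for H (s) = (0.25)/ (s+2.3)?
Substitute s = j*0.5: H(j0.5) = 0.103791 - 0.0225632j.
|H(j0.5)| = sqrt(Re² + Im²) = 0.1062.
20*log₁₀(0.1062) = -19.48 dB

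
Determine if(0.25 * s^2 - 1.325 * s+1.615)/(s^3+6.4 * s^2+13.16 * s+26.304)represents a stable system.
Denominator: s^3 + 6.4*s^2 + 13.16*s + 26.304 = (s + 4.8)(s^2 + 1.6*s + 5.48). Poles: -0.8 + 2.2j, -0.8 - 2.2j, -4.8. All Re(p)<0: Yes (stable)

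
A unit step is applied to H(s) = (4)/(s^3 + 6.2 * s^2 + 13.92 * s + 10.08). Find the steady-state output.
FVT: lim_{t→∞} y(t) = lim_{s→0} s*Y(s) where Y(s) = H(s)/s.
= lim_{s→0} H(s) = H(0) = num(0)/den(0) = 4/10.08 = 0.3968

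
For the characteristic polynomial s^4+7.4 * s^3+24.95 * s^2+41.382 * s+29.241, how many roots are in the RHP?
s^4 + 7.4*s^3 + 24.95*s^2 + 41.382*s + 29.241 = (s^2 + 3.8*s + 7.22)(s^2 + 3.6*s + 4.05). Poles: -1.8 + 0.9j, -1.8 - 0.9j, -1.9 + 1.9j, -1.9 - 1.9j. RHP poles (Re>0): 0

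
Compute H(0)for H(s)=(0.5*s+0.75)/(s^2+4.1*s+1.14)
DC gain = H(0) = num(0)/den(0) = 0.75/1.14 = 0.6579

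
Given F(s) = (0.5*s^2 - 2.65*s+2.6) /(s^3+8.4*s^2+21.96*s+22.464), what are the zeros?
Set numerator = 0: 0.5*s^2 - 2.65*s + 2.6 = 0.5*(s - 4)(s - 1.3) = 0 → Zeros: 1.3, 4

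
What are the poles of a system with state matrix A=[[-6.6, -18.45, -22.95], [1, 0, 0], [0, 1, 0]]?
Eigenvalues solve det(λI - A) = 0.
Characteristic polynomial: λ^3 + 6.6*λ^2 + 18.45*λ + 22.95 = 0.
Factor: (λ + 3)(λ^2 + 3.6*λ + 7.65) = 0.
Roots: -1.8 + 2.1j, -1.8 - 2.1j, -3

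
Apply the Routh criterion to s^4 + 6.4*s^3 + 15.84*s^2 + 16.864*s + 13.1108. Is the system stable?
Routh array:
s^4: [1, 15.84, 13.1108]; s^3: [6.4, 16.864]; s^2: [13.205, 13.1108]; s^1: [10.5097]; s^0: [13.1108]
First column: [1, 6.4, 13.205, 10.5097, 13.1108]. Sign changes = 0.
Yes, stable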